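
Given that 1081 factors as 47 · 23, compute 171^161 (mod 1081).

704

Mod 47: 171 ≡ 30; by Fermat, exponent reduces to 161 mod 46 = 23; 30^23 ≡ 46 (mod 47).
Mod 23: 171 ≡ 10; by Fermat, exponent reduces to 161 mod 22 = 7; 10^7 ≡ 14 (mod 23).
Combine by CRT: x ≡ 46 (mod 47), x ≡ 14 (mod 23) ⇒ x ≡ 704 (mod 1081).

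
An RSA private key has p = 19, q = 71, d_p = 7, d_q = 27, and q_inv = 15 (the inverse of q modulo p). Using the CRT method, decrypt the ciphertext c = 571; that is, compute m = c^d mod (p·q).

191

m₁ = c^(d_p) mod p: c ≡ 1 (mod 19), and 1^7 mod 19 = 1.
m₂ = c^(d_q) mod q: c ≡ 3 (mod 71), and 3^27 mod 71 = 49.
h = q_inv·(m₁ − m₂) mod p = 15·(1 − 49) mod 19 = 2.
m = m₂ + h·q = 49 + 2·71 = 191.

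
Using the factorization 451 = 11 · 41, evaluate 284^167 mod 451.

Mod 11: 284 ≡ 9; by Fermat, exponent reduces to 167 mod 10 = 7; 9^7 ≡ 4 (mod 11).
Mod 41: 284 ≡ 38; by Fermat, exponent reduces to 167 mod 40 = 7; 38^7 ≡ 27 (mod 41).
Combine by CRT: x ≡ 4 (mod 11), x ≡ 27 (mod 41) ⇒ x ≡ 191 (mod 451).

191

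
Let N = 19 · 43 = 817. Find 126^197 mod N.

369

Mod 19: 126 ≡ 12; by Fermat, exponent reduces to 197 mod 18 = 17; 12^17 ≡ 8 (mod 19).
Mod 43: 126 ≡ 40; by Fermat, exponent reduces to 197 mod 42 = 29; 40^29 ≡ 25 (mod 43).
Combine by CRT: x ≡ 8 (mod 19), x ≡ 25 (mod 43) ⇒ x ≡ 369 (mod 817).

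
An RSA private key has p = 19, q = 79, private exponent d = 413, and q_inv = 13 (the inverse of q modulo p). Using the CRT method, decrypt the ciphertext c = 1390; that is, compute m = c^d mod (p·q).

849

d_p = d mod (p−1) = 413 mod 18 = 17; d_q = d mod (q−1) = 23.
m₁ = c^(d_p) mod p: c ≡ 3 (mod 19), and 3^17 mod 19 = 13.
m₂ = c^(d_q) mod q: c ≡ 47 (mod 79), and 47^23 mod 79 = 59.
h = q_inv·(m₁ − m₂) mod p = 13·(13 − 59) mod 19 = 10.
m = m₂ + h·q = 59 + 10·79 = 849.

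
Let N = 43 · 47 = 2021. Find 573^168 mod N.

1377

Mod 43: 573 ≡ 14; since 42 | 168, by Fermat 14^168 ≡ 1 (mod 43).
Mod 47: 573 ≡ 9; by Fermat, exponent reduces to 168 mod 46 = 30; 9^30 ≡ 14 (mod 47).
Combine by CRT: x ≡ 1 (mod 43), x ≡ 14 (mod 47) ⇒ x ≡ 1377 (mod 2021).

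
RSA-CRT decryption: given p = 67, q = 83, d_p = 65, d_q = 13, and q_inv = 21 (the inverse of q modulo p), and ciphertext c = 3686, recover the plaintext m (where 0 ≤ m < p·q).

4490

m₁ = c^(d_p) mod p: c ≡ 1 (mod 67), and 1^65 mod 67 = 1.
m₂ = c^(d_q) mod q: c ≡ 34 (mod 83), and 34^13 mod 83 = 8.
h = q_inv·(m₁ − m₂) mod p = 21·(1 − 8) mod 67 = 54.
m = m₂ + h·q = 8 + 54·83 = 4490.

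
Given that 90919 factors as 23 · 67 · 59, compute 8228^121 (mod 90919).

Mod 23: 8228 ≡ 17; by Fermat, exponent reduces to 121 mod 22 = 11; 17^11 ≡ 22 (mod 23).
Mod 67: 8228 ≡ 54; by Fermat, exponent reduces to 121 mod 66 = 55; 54^55 ≡ 37 (mod 67).
Mod 59: 8228 ≡ 27; by Fermat, exponent reduces to 121 mod 58 = 5; 27^5 ≡ 48 (mod 59).
Combine by CRT: x ≡ 22 (mod 23), x ≡ 37 (mod 67), x ≡ 48 (mod 59) ⇒ x ≡ 35212 (mod 90919).

35212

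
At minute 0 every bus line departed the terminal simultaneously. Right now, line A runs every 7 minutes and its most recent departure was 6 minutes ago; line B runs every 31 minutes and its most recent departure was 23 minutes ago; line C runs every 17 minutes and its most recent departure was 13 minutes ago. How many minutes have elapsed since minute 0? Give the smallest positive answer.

From t ≡ 6 (mod 7) write t = 6 + 7s. Substituting into t ≡ 23 (mod 31) gives 7s ≡ 17 (mod 31), and since 7⁻¹ ≡ 9 (mod 31), s ≡ 29. Hence t ≡ 6 + 7·29 = 209 (mod 217).
From t ≡ 209 (mod 217) write t = 209 + 217s. Substituting into t ≡ 13 (mod 17) gives 217s ≡ 8 (mod 17), and since 13⁻¹ ≡ 4 (mod 17), s ≡ 15. Hence t ≡ 209 + 217·15 = 3464 (mod 3689).

3464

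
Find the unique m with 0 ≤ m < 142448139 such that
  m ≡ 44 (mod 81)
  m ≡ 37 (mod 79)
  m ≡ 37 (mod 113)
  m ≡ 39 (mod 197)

58828967

From m ≡ 44 (mod 81) write m = 44 + 81t. Substituting into m ≡ 37 (mod 79) gives 81t ≡ 72 (mod 79), and since 2⁻¹ ≡ 40 (mod 79), t ≡ 36. Hence m ≡ 44 + 81·36 = 2960 (mod 6399).
From m ≡ 2960 (mod 6399) write m = 2960 + 6399t. Substituting into m ≡ 37 (mod 113) gives 6399t ≡ 15 (mod 113), and since 71⁻¹ ≡ 78 (mod 113), t ≡ 40. Hence m ≡ 2960 + 6399·40 = 258920 (mod 723087).
From m ≡ 258920 (mod 723087) write m = 258920 + 723087t. Substituting into m ≡ 39 (mod 197) gives 723087t ≡ 174 (mod 197), and since 97⁻¹ ≡ 65 (mod 197), t ≡ 81. Hence m ≡ 258920 + 723087·81 = 58828967 (mod 142448139).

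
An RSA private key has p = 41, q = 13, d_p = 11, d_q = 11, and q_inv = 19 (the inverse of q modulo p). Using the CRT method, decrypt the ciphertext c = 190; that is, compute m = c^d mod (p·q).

m₁ = c^(d_p) mod p: c ≡ 26 (mod 41), and 26^11 mod 41 = 12.
m₂ = c^(d_q) mod q: c ≡ 8 (mod 13), and 8^11 mod 13 = 5.
h = q_inv·(m₁ − m₂) mod p = 19·(12 − 5) mod 41 = 10.
m = m₂ + h·q = 5 + 10·13 = 135.

135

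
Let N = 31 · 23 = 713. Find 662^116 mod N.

100

Mod 31: 662 ≡ 11; by Fermat, exponent reduces to 116 mod 30 = 26; 11^26 ≡ 7 (mod 31).
Mod 23: 662 ≡ 18; by Fermat, exponent reduces to 116 mod 22 = 6; 18^6 ≡ 8 (mod 23).
Combine by CRT: x ≡ 7 (mod 31), x ≡ 8 (mod 23) ⇒ x ≡ 100 (mod 713).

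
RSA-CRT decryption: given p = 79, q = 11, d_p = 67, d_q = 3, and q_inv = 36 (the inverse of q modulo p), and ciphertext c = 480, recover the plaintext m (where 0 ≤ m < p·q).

m₁ = c^(d_p) mod p: c ≡ 6 (mod 79), and 6^67 mod 79 = 74.
m₂ = c^(d_q) mod q: c ≡ 7 (mod 11), and 7^3 mod 11 = 2.
h = q_inv·(m₁ − m₂) mod p = 36·(74 − 2) mod 79 = 64.
m = m₂ + h·q = 2 + 64·11 = 706.

706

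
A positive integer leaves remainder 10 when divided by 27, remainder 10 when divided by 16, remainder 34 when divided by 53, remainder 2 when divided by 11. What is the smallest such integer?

24202

The moduli are pairwise coprime; N = 27·16·53·11 = 251856.
N/27 = 9328; 9328 ≡ 13 (mod 27); 13·25 ≡ 1, so inverse 25.
N/16 = 15741; 15741 ≡ 13 (mod 16); 13·5 ≡ 1, so inverse 5.
N/53 = 4752; 4752 ≡ 35 (mod 53); 35·50 ≡ 1, so inverse 50.
N/11 = 22896; 22896 ≡ 5 (mod 11); 5·9 ≡ 1, so inverse 9.
t ≡ 10·9328·25 + 10·15741·5 + 34·4752·50 + 2·22896·9 = 11609578.
11609578 mod 251856 = 24202.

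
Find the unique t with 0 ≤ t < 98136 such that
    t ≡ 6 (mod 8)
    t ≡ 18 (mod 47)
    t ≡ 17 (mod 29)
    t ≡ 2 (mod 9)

The moduli are pairwise coprime; N = 8·47·29·9 = 98136.
N/8 = 12267; 12267 ≡ 3 (mod 8); 3·3 ≡ 1, so inverse 3.
N/47 = 2088; 2088 ≡ 20 (mod 47); 20·40 ≡ 1, so inverse 40.
N/29 = 3384; 3384 ≡ 20 (mod 29); 20·16 ≡ 1, so inverse 16.
N/9 = 10904; 10904 ≡ 5 (mod 9); 5·2 ≡ 1, so inverse 2.
t ≡ 6·12267·3 + 18·2088·40 + 17·3384·16 + 2·10904·2 = 2688230.
2688230 mod 98136 = 38558.

38558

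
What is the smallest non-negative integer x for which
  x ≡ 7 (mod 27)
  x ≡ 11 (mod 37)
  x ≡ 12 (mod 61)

53143

From x ≡ 7 (mod 27) write x = 7 + 27t. Substituting into x ≡ 11 (mod 37) gives 27t ≡ 4 (mod 37), and since 27⁻¹ ≡ 11 (mod 37), t ≡ 7. Hence x ≡ 7 + 27·7 = 196 (mod 999).
From x ≡ 196 (mod 999) write x = 196 + 999t. Substituting into x ≡ 12 (mod 61) gives 999t ≡ 60 (mod 61), and since 23⁻¹ ≡ 8 (mod 61), t ≡ 53. Hence x ≡ 196 + 999·53 = 53143 (mod 60939).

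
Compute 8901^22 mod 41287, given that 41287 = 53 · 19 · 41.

Mod 53: 8901 ≡ 50; 50^22 ≡ 17 (mod 53).
Mod 19: 8901 ≡ 9; by Fermat, exponent reduces to 22 mod 18 = 4; 9^4 ≡ 6 (mod 19).
Mod 41: 8901 ≡ 4; 4^22 ≡ 16 (mod 41).
Combine by CRT: x ≡ 17 (mod 53), x ≡ 6 (mod 19), x ≡ 16 (mod 41) ⇒ x ≡ 918 (mod 41287).

918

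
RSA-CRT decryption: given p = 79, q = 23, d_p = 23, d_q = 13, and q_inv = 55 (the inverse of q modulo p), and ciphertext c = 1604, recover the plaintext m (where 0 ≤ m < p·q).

56

m₁ = c^(d_p) mod p: c ≡ 24 (mod 79), and 24^23 mod 79 = 56.
m₂ = c^(d_q) mod q: c ≡ 17 (mod 23), and 17^13 mod 23 = 10.
h = q_inv·(m₁ − m₂) mod p = 55·(56 − 10) mod 79 = 2.
m = m₂ + h·q = 10 + 2·23 = 56.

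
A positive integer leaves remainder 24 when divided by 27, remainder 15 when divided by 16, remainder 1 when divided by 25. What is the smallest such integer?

2751

The moduli are pairwise coprime; N = 27·16·25 = 10800.
N/27 = 400; 400 ≡ 22 (mod 27); 22·16 ≡ 1, so inverse 16.
N/16 = 675; 675 ≡ 3 (mod 16); 3·11 ≡ 1, so inverse 11.
N/25 = 432; 432 ≡ 7 (mod 25); 7·18 ≡ 1, so inverse 18.
t ≡ 24·400·16 + 15·675·11 + 1·432·18 = 272751.
272751 mod 10800 = 2751.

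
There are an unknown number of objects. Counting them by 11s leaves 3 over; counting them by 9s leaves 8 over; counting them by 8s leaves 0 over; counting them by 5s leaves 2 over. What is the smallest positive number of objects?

The moduli are pairwise coprime; M = 11·9·8·5 = 3960.
M/11 = 360; 360 ≡ 8 (mod 11); 8·7 ≡ 1, so inverse 7.
M/9 = 440; 440 ≡ 8 (mod 9); 8·8 ≡ 1, so inverse 8.
M/8 = 495; 495 ≡ 7 (mod 8); 7·7 ≡ 1, so inverse 7.
M/5 = 792; 792 ≡ 2 (mod 5); 2·3 ≡ 1, so inverse 3.
N ≡ 3·360·7 + 8·440·8 + 0·495·7 + 2·792·3 = 40472.
40472 mod 3960 = 872.

872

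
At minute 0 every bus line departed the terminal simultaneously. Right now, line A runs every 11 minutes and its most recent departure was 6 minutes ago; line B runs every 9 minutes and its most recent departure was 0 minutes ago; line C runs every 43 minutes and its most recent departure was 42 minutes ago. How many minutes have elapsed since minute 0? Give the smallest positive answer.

The moduli are pairwise coprime; N = 11·9·43 = 4257.
N/11 = 387; 387 ≡ 2 (mod 11); 2·6 ≡ 1, so inverse 6.
N/9 = 473; 473 ≡ 5 (mod 9); 5·2 ≡ 1, so inverse 2.
N/43 = 99; 99 ≡ 13 (mod 43); 13·10 ≡ 1, so inverse 10.
t ≡ 6·387·6 + 0·473·2 + 42·99·10 = 55512.
55512 mod 4257 = 171.

171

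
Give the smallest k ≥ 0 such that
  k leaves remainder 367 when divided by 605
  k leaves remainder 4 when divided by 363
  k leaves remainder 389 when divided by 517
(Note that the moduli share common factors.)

7627

gcd(605, 363) = 121 and 121 | (4 − 367), so the pair is consistent; merging gives k ≡ 367 (mod 1815), where 1815 = lcm(605, 363).
gcd(1815, 517) = 11 and 11 | (389 − 367), so the pair is consistent; merging gives k ≡ 7627 (mod 85305), where 85305 = lcm(1815, 517).
The solution is unique modulo lcm(605, 363, 517) = 85305.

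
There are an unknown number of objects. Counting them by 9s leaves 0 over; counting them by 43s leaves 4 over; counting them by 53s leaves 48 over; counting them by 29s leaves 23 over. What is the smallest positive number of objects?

247770

The moduli are pairwise coprime; M = 9·43·53·29 = 594819.
M/9 = 66091; 66091 ≡ 4 (mod 9); 4·7 ≡ 1, so inverse 7.
M/43 = 13833; 13833 ≡ 30 (mod 43); 30·33 ≡ 1, so inverse 33.
M/53 = 11223; 11223 ≡ 40 (mod 53); 40·4 ≡ 1, so inverse 4.
M/29 = 20511; 20511 ≡ 8 (mod 29); 8·11 ≡ 1, so inverse 11.
N ≡ 0·66091·7 + 4·13833·33 + 48·11223·4 + 23·20511·11 = 9170055.
9170055 mod 594819 = 247770.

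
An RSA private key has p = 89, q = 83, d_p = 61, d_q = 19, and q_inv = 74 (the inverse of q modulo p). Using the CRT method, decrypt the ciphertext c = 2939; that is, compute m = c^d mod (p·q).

5493

m₁ = c^(d_p) mod p: c ≡ 2 (mod 89), and 2^61 mod 89 = 64.
m₂ = c^(d_q) mod q: c ≡ 34 (mod 83), and 34^19 mod 83 = 15.
h = q_inv·(m₁ − m₂) mod p = 74·(64 − 15) mod 89 = 66.
m = m₂ + h·q = 15 + 66·83 = 5493.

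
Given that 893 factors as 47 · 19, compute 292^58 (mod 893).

Mod 47: 292 ≡ 10; by Fermat, exponent reduces to 58 mod 46 = 12; 10^12 ≡ 32 (mod 47).
Mod 19: 292 ≡ 7; by Fermat, exponent reduces to 58 mod 18 = 4; 7^4 ≡ 7 (mod 19).
Combine by CRT: x ≡ 32 (mod 47), x ≡ 7 (mod 19) ⇒ x ≡ 596 (mod 893).

596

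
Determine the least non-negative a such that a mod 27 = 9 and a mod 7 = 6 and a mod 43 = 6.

From a ≡ 9 (mod 27) write a = 9 + 27t. Substituting into a ≡ 6 (mod 7) gives 27t ≡ 4 (mod 7), and since 6⁻¹ ≡ 6 (mod 7), t ≡ 3. Hence a ≡ 9 + 27·3 = 90 (mod 189).
From a ≡ 90 (mod 189) write a = 90 + 189t. Substituting into a ≡ 6 (mod 43) gives 189t ≡ 2 (mod 43), and since 17⁻¹ ≡ 38 (mod 43), t ≡ 33. Hence a ≡ 90 + 189·33 = 6327 (mod 8127).

6327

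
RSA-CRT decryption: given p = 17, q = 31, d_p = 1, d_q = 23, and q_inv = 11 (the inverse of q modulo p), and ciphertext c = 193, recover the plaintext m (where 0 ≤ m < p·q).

227

m₁ = c^(d_p) mod p: c ≡ 6 (mod 17), and 6^1 mod 17 = 6.
m₂ = c^(d_q) mod q: c ≡ 7 (mod 31), and 7^23 mod 31 = 10.
h = q_inv·(m₁ − m₂) mod p = 11·(6 − 10) mod 17 = 7.
m = m₂ + h·q = 10 + 7·31 = 227.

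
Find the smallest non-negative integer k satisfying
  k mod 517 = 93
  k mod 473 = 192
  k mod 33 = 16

6814

gcd(517, 473) = 11 and 11 | (192 − 93), so the pair is consistent; merging gives k ≡ 6814 (mod 22231), where 22231 = lcm(517, 473).
gcd(22231, 33) = 11 and 11 | (16 − 6814), so the pair is consistent; merging gives k ≡ 6814 (mod 66693), where 66693 = lcm(22231, 33).
The solution is unique modulo lcm(517, 473, 33) = 66693.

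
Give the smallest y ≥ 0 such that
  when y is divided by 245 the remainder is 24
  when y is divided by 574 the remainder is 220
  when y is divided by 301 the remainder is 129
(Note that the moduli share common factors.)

Combine the congruences pairwise.
gcd(245, 574) = 7 and 7 | (220 − 24), so the pair is consistent; merging gives y ≡ 12274 (mod 20090), where 20090 = lcm(245, 574).
gcd(20090, 301) = 7 and 7 | (129 − 12274), so the pair is consistent; merging gives y ≡ 353804 (mod 863870), where 863870 = lcm(20090, 301).
The solution is unique modulo lcm(245, 574, 301) = 863870.

353804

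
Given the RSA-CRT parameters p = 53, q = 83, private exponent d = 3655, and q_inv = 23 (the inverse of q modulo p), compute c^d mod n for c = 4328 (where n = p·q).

d_p = d mod (p−1) = 3655 mod 52 = 15; d_q = d mod (q−1) = 47.
m₁ = c^(d_p) mod p: c ≡ 35 (mod 53), and 35^15 mod 53 = 21.
m₂ = c^(d_q) mod q: c ≡ 12 (mod 83), and 12^47 mod 83 = 59.
h = q_inv·(m₁ − m₂) mod p = 23·(21 − 59) mod 53 = 27.
m = m₂ + h·q = 59 + 27·83 = 2300.

2300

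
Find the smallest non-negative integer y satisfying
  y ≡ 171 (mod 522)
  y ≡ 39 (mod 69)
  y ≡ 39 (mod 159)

160947

Combine the congruences pairwise.
gcd(522, 69) = 3 and 3 | (39 − 171), so the pair is consistent; merging gives y ≡ 4869 (mod 12006), where 12006 = lcm(522, 69).
gcd(12006, 159) = 3 and 3 | (39 − 4869), so the pair is consistent; merging gives y ≡ 160947 (mod 636318), where 636318 = lcm(12006, 159).
The solution is unique modulo lcm(522, 69, 159) = 636318.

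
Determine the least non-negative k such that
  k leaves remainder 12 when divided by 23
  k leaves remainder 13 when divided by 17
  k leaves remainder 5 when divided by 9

From k ≡ 12 (mod 23) write k = 12 + 23t. Substituting into k ≡ 13 (mod 17) gives 23t ≡ 1 (mod 17), and since 6⁻¹ ≡ 3 (mod 17), t ≡ 3. Hence k ≡ 12 + 23·3 = 81 (mod 391).
From k ≡ 81 (mod 391) write k = 81 + 391t. Substituting into k ≡ 5 (mod 9) gives 391t ≡ 5 (mod 9), and since 4⁻¹ ≡ 7 (mod 9), t ≡ 8. Hence k ≡ 81 + 391·8 = 3209 (mod 3519).

3209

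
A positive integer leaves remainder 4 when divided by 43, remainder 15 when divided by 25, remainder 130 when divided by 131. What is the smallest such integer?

Combine the congruences pairwise.
From m ≡ 4 (mod 43) write m = 4 + 43t. Substituting into m ≡ 15 (mod 25) gives 43t ≡ 11 (mod 25), and since 18⁻¹ ≡ 7 (mod 25), t ≡ 2. Hence m ≡ 4 + 43·2 = 90 (mod 1075).
From m ≡ 90 (mod 1075) write m = 90 + 1075t. Substituting into m ≡ 130 (mod 131) gives 1075t ≡ 40 (mod 131), and since 27⁻¹ ≡ 34 (mod 131), t ≡ 50. Hence m ≡ 90 + 1075·50 = 53840 (mod 140825).

53840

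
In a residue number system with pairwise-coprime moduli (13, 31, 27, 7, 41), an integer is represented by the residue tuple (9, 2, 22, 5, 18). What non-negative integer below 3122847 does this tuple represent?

The moduli are pairwise coprime; N = 13·31·27·7·41 = 3122847.
N/13 = 240219; 240219 ≡ 5 (mod 13); 5·8 ≡ 1, so inverse 8.
N/31 = 100737; 100737 ≡ 18 (mod 31); 18·19 ≡ 1, so inverse 19.
N/27 = 115661; 115661 ≡ 20 (mod 27); 20·23 ≡ 1, so inverse 23.
N/7 = 446121; 446121 ≡ 4 (mod 7); 4·2 ≡ 1, so inverse 2.
N/41 = 76167; 76167 ≡ 30 (mod 41); 30·26 ≡ 1, so inverse 26.
x ≡ 9·240219·8 + 2·100737·19 + 22·115661·23 + 5·446121·2 + 18·76167·26 = 119755606.
119755606 mod 3122847 = 1087420.

1087420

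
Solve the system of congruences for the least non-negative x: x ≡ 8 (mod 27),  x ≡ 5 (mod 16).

197

From x ≡ 8 (mod 27) write x = 8 + 27t. Substituting into x ≡ 5 (mod 16) gives 27t ≡ 13 (mod 16), and since 11⁻¹ ≡ 3 (mod 16), t ≡ 7. Hence x ≡ 8 + 27·7 = 197 (mod 432).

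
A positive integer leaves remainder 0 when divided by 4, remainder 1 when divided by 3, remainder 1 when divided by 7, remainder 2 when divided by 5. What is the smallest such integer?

232

The moduli are pairwise coprime; N = 4·3·7·5 = 420.
N/4 = 105; 105 ≡ 1 (mod 4), inverse 1.
N/3 = 140; 140 ≡ 2 (mod 3); 2·2 ≡ 1, so inverse 2.
N/7 = 60; 60 ≡ 4 (mod 7); 4·2 ≡ 1, so inverse 2.
N/5 = 84; 84 ≡ 4 (mod 5); 4·4 ≡ 1, so inverse 4.
k ≡ 0·105·1 + 1·140·2 + 1·60·2 + 2·84·4 = 1072.
1072 mod 420 = 232.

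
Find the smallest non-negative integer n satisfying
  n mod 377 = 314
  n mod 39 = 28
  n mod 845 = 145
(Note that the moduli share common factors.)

Combine the congruences pairwise.
gcd(377, 39) = 13 and 13 | (28 − 314), so the pair is consistent; merging gives n ≡ 691 (mod 1131), where 1131 = lcm(377, 39).
gcd(1131, 845) = 13 and 13 | (145 − 691), so the pair is consistent; merging gives n ≡ 5215 (mod 73515), where 73515 = lcm(1131, 845).
The solution is unique modulo lcm(377, 39, 845) = 73515.

5215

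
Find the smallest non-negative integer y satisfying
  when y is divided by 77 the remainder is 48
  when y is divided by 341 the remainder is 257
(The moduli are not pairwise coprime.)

gcd(77, 341) = 11 and 11 | (257 − 48), so the pair is consistent; merging gives y ≡ 1280 (mod 2387), where 2387 = lcm(77, 341).
The solution is unique modulo lcm(77, 341) = 2387.

1280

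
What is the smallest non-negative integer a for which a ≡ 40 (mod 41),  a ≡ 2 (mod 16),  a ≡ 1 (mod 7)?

3074

The moduli are pairwise coprime; N = 41·16·7 = 4592.
N/41 = 112; 112 ≡ 30 (mod 41); 30·26 ≡ 1, so inverse 26.
N/16 = 287; 287 ≡ 15 (mod 16); 15·15 ≡ 1, so inverse 15.
N/7 = 656; 656 ≡ 5 (mod 7); 5·3 ≡ 1, so inverse 3.
a ≡ 40·112·26 + 2·287·15 + 1·656·3 = 127058.
127058 mod 4592 = 3074.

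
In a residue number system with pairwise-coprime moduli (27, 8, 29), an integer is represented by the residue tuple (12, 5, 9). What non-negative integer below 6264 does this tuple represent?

5925

The moduli are pairwise coprime; N = 27·8·29 = 6264.
N/27 = 232; 232 ≡ 16 (mod 27); 16·22 ≡ 1, so inverse 22.
N/8 = 783; 783 ≡ 7 (mod 8); 7·7 ≡ 1, so inverse 7.
N/29 = 216; 216 ≡ 13 (mod 29); 13·9 ≡ 1, so inverse 9.
x ≡ 12·232·22 + 5·783·7 + 9·216·9 = 106149.
106149 mod 6264 = 5925.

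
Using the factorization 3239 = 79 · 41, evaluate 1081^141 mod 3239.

Mod 79: 1081 ≡ 54; by Fermat, exponent reduces to 141 mod 78 = 63; 54^63 ≡ 71 (mod 79).
Mod 41: 1081 ≡ 15; by Fermat, exponent reduces to 141 mod 40 = 21; 15^21 ≡ 26 (mod 41).
Combine by CRT: x ≡ 71 (mod 79), x ≡ 26 (mod 41) ⇒ x ≡ 1256 (mod 3239).

1256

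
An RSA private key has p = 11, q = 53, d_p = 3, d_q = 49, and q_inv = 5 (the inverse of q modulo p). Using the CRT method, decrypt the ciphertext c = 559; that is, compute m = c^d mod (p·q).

m₁ = c^(d_p) mod p: c ≡ 9 (mod 11), and 9^3 mod 11 = 3.
m₂ = c^(d_q) mod q: c ≡ 29 (mod 53), and 29^49 mod 53 = 6.
h = q_inv·(m₁ − m₂) mod p = 5·(3 − 6) mod 11 = 7.
m = m₂ + h·q = 6 + 7·53 = 377.

377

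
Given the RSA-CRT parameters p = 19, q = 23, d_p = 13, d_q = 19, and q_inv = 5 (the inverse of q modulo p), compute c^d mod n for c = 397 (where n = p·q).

225

m₁ = c^(d_p) mod p: c ≡ 17 (mod 19), and 17^13 mod 19 = 16.
m₂ = c^(d_q) mod q: c ≡ 6 (mod 23), and 6^19 mod 23 = 18.
h = q_inv·(m₁ − m₂) mod p = 5·(16 − 18) mod 19 = 9.
m = m₂ + h·q = 18 + 9·23 = 225.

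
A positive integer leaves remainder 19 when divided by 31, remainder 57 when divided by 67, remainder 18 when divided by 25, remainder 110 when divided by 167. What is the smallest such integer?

The moduli are pairwise coprime; N = 31·67·25·167 = 8671475.
N/31 = 279725; 279725 ≡ 12 (mod 31); 12·13 ≡ 1, so inverse 13.
N/67 = 129425; 129425 ≡ 48 (mod 67); 48·7 ≡ 1, so inverse 7.
N/25 = 346859; 346859 ≡ 9 (mod 25); 9·14 ≡ 1, so inverse 14.
N/167 = 51925; 51925 ≡ 155 (mod 167); 155·153 ≡ 1, so inverse 153.
a ≡ 19·279725·13 + 57·129425·7 + 18·346859·14 + 110·51925·153 = 1082038868.
1082038868 mod 8671475 = 6775968.

6775968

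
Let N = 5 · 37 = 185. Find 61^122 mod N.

136

Mod 5: 61 ≡ 1; by Fermat, exponent reduces to 122 mod 4 = 2; 1^2 ≡ 1 (mod 5).
Mod 37: 61 ≡ 24; by Fermat, exponent reduces to 122 mod 36 = 14; 24^14 ≡ 25 (mod 37).
Combine by CRT: x ≡ 1 (mod 5), x ≡ 25 (mod 37) ⇒ x ≡ 136 (mod 185).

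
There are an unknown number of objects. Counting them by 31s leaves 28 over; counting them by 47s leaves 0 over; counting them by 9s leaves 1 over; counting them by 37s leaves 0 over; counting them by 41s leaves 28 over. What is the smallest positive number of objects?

The moduli are pairwise coprime; M = 31·47·9·37·41 = 19892421.
M/31 = 641691; 641691 ≡ 22 (mod 31); 22·24 ≡ 1, so inverse 24.
M/47 = 423243; 423243 ≡ 8 (mod 47); 8·6 ≡ 1, so inverse 6.
M/9 = 2210269; 2210269 ≡ 4 (mod 9); 4·7 ≡ 1, so inverse 7.
M/37 = 537633; 537633 ≡ 23 (mod 37); 23·29 ≡ 1, so inverse 29.
M/41 = 485181; 485181 ≡ 28 (mod 41); 28·22 ≡ 1, so inverse 22.
N ≡ 28·641691·24 + 0·423243·6 + 1·2210269·7 + 0·537633·29 + 28·485181·22 = 745559731.
745559731 mod 19892421 = 9540154.

9540154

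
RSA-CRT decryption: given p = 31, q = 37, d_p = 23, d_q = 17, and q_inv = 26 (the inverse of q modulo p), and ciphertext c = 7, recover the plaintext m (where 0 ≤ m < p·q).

m₁ = c^(d_p) mod p: c ≡ 7 (mod 31), and 7^23 mod 31 = 10.
m₂ = c^(d_q) mod q: c ≡ 7 (mod 37), and 7^17 mod 37 = 16.
h = q_inv·(m₁ − m₂) mod p = 26·(10 − 16) mod 31 = 30.
m = m₂ + h·q = 16 + 30·37 = 1126.

1126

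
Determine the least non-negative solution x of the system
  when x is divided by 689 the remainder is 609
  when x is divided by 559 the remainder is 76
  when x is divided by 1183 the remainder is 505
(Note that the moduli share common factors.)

gcd(689, 559) = 13 and 13 | (76 − 609), so the pair is consistent; merging gives x ≡ 18523 (mod 29627), where 29627 = lcm(689, 559).
gcd(29627, 1183) = 13 and 13 | (505 − 18523), so the pair is consistent; merging gives x ≡ 1885024 (mod 2696057), where 2696057 = lcm(29627, 1183).
The solution is unique modulo lcm(689, 559, 1183) = 2696057.

1885024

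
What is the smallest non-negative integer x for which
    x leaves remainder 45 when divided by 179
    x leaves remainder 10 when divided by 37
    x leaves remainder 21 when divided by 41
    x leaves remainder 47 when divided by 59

3717696

From x ≡ 45 (mod 179) write x = 45 + 179t. Substituting into x ≡ 10 (mod 37) gives 179t ≡ 2 (mod 37), and since 31⁻¹ ≡ 6 (mod 37), t ≡ 12. Hence x ≡ 45 + 179·12 = 2193 (mod 6623).
From x ≡ 2193 (mod 6623) write x = 2193 + 6623t. Substituting into x ≡ 21 (mod 41) gives 6623t ≡ 1 (mod 41), and since 22⁻¹ ≡ 28 (mod 41), t ≡ 28. Hence x ≡ 2193 + 6623·28 = 187637 (mod 271543).
From x ≡ 187637 (mod 271543) write x = 187637 + 271543t. Substituting into x ≡ 47 (mod 59) gives 271543t ≡ 30 (mod 59), and since 25⁻¹ ≡ 26 (mod 59), t ≡ 13. Hence x ≡ 187637 + 271543·13 = 3717696 (mod 16021037).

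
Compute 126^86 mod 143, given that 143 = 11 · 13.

16

Mod 11: 126 ≡ 5; by Fermat, exponent reduces to 86 mod 10 = 6; 5^6 ≡ 5 (mod 11).
Mod 13: 126 ≡ 9; by Fermat, exponent reduces to 86 mod 12 = 2; 9^2 ≡ 3 (mod 13).
Combine by CRT: x ≡ 5 (mod 11), x ≡ 3 (mod 13) ⇒ x ≡ 16 (mod 143).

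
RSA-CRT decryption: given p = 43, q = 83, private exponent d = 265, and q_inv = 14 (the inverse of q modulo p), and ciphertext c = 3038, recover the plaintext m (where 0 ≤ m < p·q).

378

d_p = d mod (p−1) = 265 mod 42 = 13; d_q = d mod (q−1) = 19.
m₁ = c^(d_p) mod p: c ≡ 28 (mod 43), and 28^13 mod 43 = 34.
m₂ = c^(d_q) mod q: c ≡ 50 (mod 83), and 50^19 mod 83 = 46.
h = q_inv·(m₁ − m₂) mod p = 14·(34 − 46) mod 43 = 4.
m = m₂ + h·q = 46 + 4·83 = 378.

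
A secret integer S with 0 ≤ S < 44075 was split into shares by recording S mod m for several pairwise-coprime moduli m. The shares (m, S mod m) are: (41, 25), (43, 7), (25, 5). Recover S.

39180

Combine the congruences pairwise.
From S ≡ 25 (mod 41) write S = 25 + 41t. Substituting into S ≡ 7 (mod 43) gives 41t ≡ 25 (mod 43), and since 41⁻¹ ≡ 21 (mod 43), t ≡ 9. Hence S ≡ 25 + 41·9 = 394 (mod 1763).
From S ≡ 394 (mod 1763) write S = 394 + 1763t. Substituting into S ≡ 5 (mod 25) gives 1763t ≡ 11 (mod 25), and since 13⁻¹ ≡ 2 (mod 25), t ≡ 22. Hence S ≡ 394 + 1763·22 = 39180 (mod 44075).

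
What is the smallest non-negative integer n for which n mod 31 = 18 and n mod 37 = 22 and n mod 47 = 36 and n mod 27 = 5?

95963

Combine the congruences pairwise.
From n ≡ 18 (mod 31) write n = 18 + 31t. Substituting into n ≡ 22 (mod 37) gives 31t ≡ 4 (mod 37), and since 31⁻¹ ≡ 6 (mod 37), t ≡ 24. Hence n ≡ 18 + 31·24 = 762 (mod 1147).
From n ≡ 762 (mod 1147) write n = 762 + 1147t. Substituting into n ≡ 36 (mod 47) gives 1147t ≡ 26 (mod 47), and since 19⁻¹ ≡ 5 (mod 47), t ≡ 36. Hence n ≡ 762 + 1147·36 = 42054 (mod 53909).
From n ≡ 42054 (mod 53909) write n = 42054 + 53909t. Substituting into n ≡ 5 (mod 27) gives 53909t ≡ 17 (mod 27), and since 17⁻¹ ≡ 8 (mod 27), t ≡ 1. Hence n ≡ 42054 + 53909·1 = 95963 (mod 1455543).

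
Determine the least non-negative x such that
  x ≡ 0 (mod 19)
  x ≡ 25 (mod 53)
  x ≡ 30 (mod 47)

The moduli are pairwise coprime; N = 19·53·47 = 47329.
N/19 = 2491; 2491 ≡ 2 (mod 19); 2·10 ≡ 1, so inverse 10.
N/53 = 893; 893 ≡ 45 (mod 53); 45·33 ≡ 1, so inverse 33.
N/47 = 1007; 1007 ≡ 20 (mod 47); 20·40 ≡ 1, so inverse 40.
x ≡ 0·2491·10 + 25·893·33 + 30·1007·40 = 1945125.
1945125 mod 47329 = 4636.

4636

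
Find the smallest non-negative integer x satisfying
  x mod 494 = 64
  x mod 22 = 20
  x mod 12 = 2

Combine the congruences pairwise.
gcd(494, 22) = 2 and 2 | (20 − 64), so the pair is consistent; merging gives x ≡ 64 (mod 5434), where 5434 = lcm(494, 22).
gcd(5434, 12) = 2 and 2 | (2 − 64), so the pair is consistent; merging gives x ≡ 5498 (mod 32604), where 32604 = lcm(5434, 12).
The solution is unique modulo lcm(494, 22, 12) = 32604.

5498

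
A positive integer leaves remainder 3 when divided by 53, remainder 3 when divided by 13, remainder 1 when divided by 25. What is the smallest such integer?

4826

The moduli are pairwise coprime; N = 53·13·25 = 17225.
N/53 = 325; 325 ≡ 7 (mod 53); 7·38 ≡ 1, so inverse 38.
N/13 = 1325; 1325 ≡ 12 (mod 13); 12·12 ≡ 1, so inverse 12.
N/25 = 689; 689 ≡ 14 (mod 25); 14·9 ≡ 1, so inverse 9.
t ≡ 3·325·38 + 3·1325·12 + 1·689·9 = 90951.
90951 mod 17225 = 4826.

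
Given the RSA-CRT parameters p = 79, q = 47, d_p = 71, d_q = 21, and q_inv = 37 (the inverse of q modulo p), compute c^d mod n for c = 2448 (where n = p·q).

473

m₁ = c^(d_p) mod p: c ≡ 78 (mod 79), and 78^71 mod 79 = 78.
m₂ = c^(d_q) mod q: c ≡ 4 (mod 47), and 4^21 mod 47 = 3.
h = q_inv·(m₁ − m₂) mod p = 37·(78 − 3) mod 79 = 10.
m = m₂ + h·q = 3 + 10·47 = 473.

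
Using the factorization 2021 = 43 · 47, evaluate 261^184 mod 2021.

Mod 43: 261 ≡ 3; by Fermat, exponent reduces to 184 mod 42 = 16; 3^16 ≡ 23 (mod 43).
Mod 47: 261 ≡ 26; since 46 | 184, by Fermat 26^184 ≡ 1 (mod 47).
Combine by CRT: x ≡ 23 (mod 43), x ≡ 1 (mod 47) ⇒ x ≡ 1270 (mod 2021).

1270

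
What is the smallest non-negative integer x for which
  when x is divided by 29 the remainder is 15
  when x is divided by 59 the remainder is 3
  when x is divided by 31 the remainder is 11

48619

Combine the congruences pairwise.
From x ≡ 15 (mod 29) write x = 15 + 29t. Substituting into x ≡ 3 (mod 59) gives 29t ≡ 47 (mod 59), and since 29⁻¹ ≡ 57 (mod 59), t ≡ 24. Hence x ≡ 15 + 29·24 = 711 (mod 1711).
From x ≡ 711 (mod 1711) write x = 711 + 1711t. Substituting into x ≡ 11 (mod 31) gives 1711t ≡ 13 (mod 31), and since 6⁻¹ ≡ 26 (mod 31), t ≡ 28. Hence x ≡ 711 + 1711·28 = 48619 (mod 53041).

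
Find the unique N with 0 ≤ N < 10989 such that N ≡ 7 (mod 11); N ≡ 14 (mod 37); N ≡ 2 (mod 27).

The moduli are pairwise coprime; M = 11·37·27 = 10989.
M/11 = 999; 999 ≡ 9 (mod 11); 9·5 ≡ 1, so inverse 5.
M/37 = 297; 297 ≡ 1 (mod 37), inverse 1.
M/27 = 407; 407 ≡ 2 (mod 27); 2·14 ≡ 1, so inverse 14.
N ≡ 7·999·5 + 14·297·1 + 2·407·14 = 50519.
50519 mod 10989 = 6563.

6563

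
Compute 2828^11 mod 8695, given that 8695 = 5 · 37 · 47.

Mod 5: 2828 ≡ 3; by Fermat, exponent reduces to 11 mod 4 = 3; 3^3 ≡ 2 (mod 5).
Mod 37: 2828 ≡ 16; 16^11 ≡ 34 (mod 37).
Mod 47: 2828 ≡ 8; 8^11 ≡ 37 (mod 47).
Combine by CRT: x ≡ 2 (mod 5), x ≡ 34 (mod 37), x ≡ 37 (mod 47) ⇒ x ≡ 3327 (mod 8695).

3327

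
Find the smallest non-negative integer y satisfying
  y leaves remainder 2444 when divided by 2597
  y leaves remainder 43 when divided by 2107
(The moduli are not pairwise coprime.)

gcd(2597, 2107) = 49 and 49 | (43 − 2444), so the pair is consistent; merging gives y ≡ 23220 (mod 111671), where 111671 = lcm(2597, 2107).
The solution is unique modulo lcm(2597, 2107) = 111671.

23220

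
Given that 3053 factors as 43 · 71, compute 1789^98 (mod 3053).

Mod 43: 1789 ≡ 26; by Fermat, exponent reduces to 98 mod 42 = 14; 26^14 ≡ 6 (mod 43).
Mod 71: 1789 ≡ 14; by Fermat, exponent reduces to 98 mod 70 = 28; 14^28 ≡ 25 (mod 71).
Combine by CRT: x ≡ 6 (mod 43), x ≡ 25 (mod 71) ⇒ x ≡ 522 (mod 3053).

522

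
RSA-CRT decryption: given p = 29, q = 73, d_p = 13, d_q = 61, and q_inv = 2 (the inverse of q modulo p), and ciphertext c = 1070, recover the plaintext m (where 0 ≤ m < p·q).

m₁ = c^(d_p) mod p: c ≡ 26 (mod 29), and 26^13 mod 29 = 10.
m₂ = c^(d_q) mod q: c ≡ 48 (mod 73), and 48^61 mod 73 = 6.
h = q_inv·(m₁ − m₂) mod p = 2·(10 − 6) mod 29 = 8.
m = m₂ + h·q = 6 + 8·73 = 590.

590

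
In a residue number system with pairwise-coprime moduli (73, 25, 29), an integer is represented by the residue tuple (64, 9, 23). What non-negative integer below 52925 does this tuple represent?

32184

Combine the congruences pairwise.
From x ≡ 64 (mod 73) write x = 64 + 73t. Substituting into x ≡ 9 (mod 25) gives 73t ≡ 20 (mod 25), and since 23⁻¹ ≡ 12 (mod 25), t ≡ 15. Hence x ≡ 64 + 73·15 = 1159 (mod 1825).
From x ≡ 1159 (mod 1825) write x = 1159 + 1825t. Substituting into x ≡ 23 (mod 29) gives 1825t ≡ 24 (mod 29), and since 27⁻¹ ≡ 14 (mod 29), t ≡ 17. Hence x ≡ 1159 + 1825·17 = 32184 (mod 52925).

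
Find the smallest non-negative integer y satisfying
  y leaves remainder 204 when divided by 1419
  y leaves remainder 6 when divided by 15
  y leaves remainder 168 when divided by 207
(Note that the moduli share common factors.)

217311

Combine the congruences pairwise.
gcd(1419, 15) = 3 and 3 | (6 − 204), so the pair is consistent; merging gives y ≡ 4461 (mod 7095), where 7095 = lcm(1419, 15).
gcd(7095, 207) = 3 and 3 | (168 − 4461), so the pair is consistent; merging gives y ≡ 217311 (mod 489555), where 489555 = lcm(7095, 207).
The solution is unique modulo lcm(1419, 15, 207) = 489555.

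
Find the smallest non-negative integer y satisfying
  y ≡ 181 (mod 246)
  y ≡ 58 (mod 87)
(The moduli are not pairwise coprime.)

3625

gcd(246, 87) = 3 and 3 | (58 − 181), so the pair is consistent; merging gives y ≡ 3625 (mod 7134), where 7134 = lcm(246, 87).
The solution is unique modulo lcm(246, 87) = 7134.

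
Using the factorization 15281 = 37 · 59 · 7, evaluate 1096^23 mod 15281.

Mod 37: 1096 ≡ 23; 23^23 ≡ 29 (mod 37).
Mod 59: 1096 ≡ 34; 34^23 ≡ 23 (mod 59).
Mod 7: 1096 ≡ 4; by Fermat, exponent reduces to 23 mod 6 = 5; 4^5 ≡ 2 (mod 7).
Combine by CRT: x ≡ 29 (mod 37), x ≡ 23 (mod 59), x ≡ 2 (mod 7) ⇒ x ≡ 436 (mod 15281).

436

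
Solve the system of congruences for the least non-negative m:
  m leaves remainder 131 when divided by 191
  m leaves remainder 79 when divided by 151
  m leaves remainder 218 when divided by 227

The moduli are pairwise coprime; N = 191·151·227 = 6546907.
N/191 = 34277; 34277 ≡ 88 (mod 191); 88·89 ≡ 1, so inverse 89.
N/151 = 43357; 43357 ≡ 20 (mod 151); 20·68 ≡ 1, so inverse 68.
N/227 = 28841; 28841 ≡ 12 (mod 227); 12·19 ≡ 1, so inverse 19.
m ≡ 131·34277·89 + 79·43357·68 + 218·28841·19 = 752008769.
752008769 mod 6546907 = 5661371.

5661371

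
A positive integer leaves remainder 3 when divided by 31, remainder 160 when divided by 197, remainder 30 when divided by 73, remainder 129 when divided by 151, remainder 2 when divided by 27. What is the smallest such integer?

Combine the congruences pairwise.
From N ≡ 3 (mod 31) write N = 3 + 31t. Substituting into N ≡ 160 (mod 197) gives 31t ≡ 157 (mod 197), and since 31⁻¹ ≡ 89 (mod 197), t ≡ 183. Hence N ≡ 3 + 31·183 = 5676 (mod 6107).
From N ≡ 5676 (mod 6107) write N = 5676 + 6107t. Substituting into N ≡ 30 (mod 73) gives 6107t ≡ 48 (mod 73), and since 48⁻¹ ≡ 35 (mod 73), t ≡ 1. Hence N ≡ 5676 + 6107·1 = 11783 (mod 445811).
From N ≡ 11783 (mod 445811) write N = 11783 + 445811t. Substituting into N ≡ 129 (mod 151) gives 445811t ≡ 124 (mod 151), and since 59⁻¹ ≡ 64 (mod 151), t ≡ 84. Hence N ≡ 11783 + 445811·84 = 37459907 (mod 67317461).
From N ≡ 37459907 (mod 67317461) write N = 37459907 + 67317461t. Substituting into N ≡ 2 (mod 27) gives 67317461t ≡ 3 (mod 27), and since 8⁻¹ ≡ 17 (mod 27), t ≡ 24. Hence N ≡ 37459907 + 67317461·24 = 1653078971 (mod 1817571447).

1653078971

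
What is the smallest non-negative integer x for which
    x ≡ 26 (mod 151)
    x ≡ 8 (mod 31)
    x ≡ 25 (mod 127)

293268

The moduli are pairwise coprime; N = 151·31·127 = 594487.
N/151 = 3937; 3937 ≡ 11 (mod 151); 11·55 ≡ 1, so inverse 55.
N/31 = 19177; 19177 ≡ 19 (mod 31); 19·18 ≡ 1, so inverse 18.
N/127 = 4681; 4681 ≡ 109 (mod 127); 109·7 ≡ 1, so inverse 7.
x ≡ 26·3937·55 + 8·19177·18 + 25·4681·7 = 9210573.
9210573 mod 594487 = 293268.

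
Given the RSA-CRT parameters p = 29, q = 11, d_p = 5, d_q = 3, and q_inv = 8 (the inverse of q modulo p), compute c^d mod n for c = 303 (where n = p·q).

238

m₁ = c^(d_p) mod p: c ≡ 13 (mod 29), and 13^5 mod 29 = 6.
m₂ = c^(d_q) mod q: c ≡ 6 (mod 11), and 6^3 mod 11 = 7.
h = q_inv·(m₁ − m₂) mod p = 8·(6 − 7) mod 29 = 21.
m = m₂ + h·q = 7 + 21·11 = 238.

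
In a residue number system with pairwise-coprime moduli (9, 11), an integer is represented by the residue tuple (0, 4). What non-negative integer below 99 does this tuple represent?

81

Combine the congruences pairwise.
From x ≡ 0 (mod 9) write x = 0 + 9t. Substituting into x ≡ 4 (mod 11) gives 9t ≡ 4 (mod 11), and since 9⁻¹ ≡ 5 (mod 11), t ≡ 9. Hence x ≡ 0 + 9·9 = 81 (mod 99).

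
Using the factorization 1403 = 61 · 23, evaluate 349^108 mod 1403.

1278

Mod 61: 349 ≡ 44; by Fermat, exponent reduces to 108 mod 60 = 48; 44^48 ≡ 58 (mod 61).
Mod 23: 349 ≡ 4; by Fermat, exponent reduces to 108 mod 22 = 20; 4^20 ≡ 13 (mod 23).
Combine by CRT: x ≡ 58 (mod 61), x ≡ 13 (mod 23) ⇒ x ≡ 1278 (mod 1403).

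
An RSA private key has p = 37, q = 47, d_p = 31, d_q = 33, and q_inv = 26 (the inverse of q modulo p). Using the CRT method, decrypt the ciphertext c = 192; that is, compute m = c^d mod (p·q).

1698

m₁ = c^(d_p) mod p: c ≡ 7 (mod 37), and 7^31 mod 37 = 33.
m₂ = c^(d_q) mod q: c ≡ 4 (mod 47), and 4^33 mod 47 = 6.
h = q_inv·(m₁ − m₂) mod p = 26·(33 − 6) mod 37 = 36.
m = m₂ + h·q = 6 + 36·47 = 1698.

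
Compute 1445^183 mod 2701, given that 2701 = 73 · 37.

Mod 73: 1445 ≡ 58; by Fermat, exponent reduces to 183 mod 72 = 39; 58^39 ≡ 17 (mod 73).
Mod 37: 1445 ≡ 2; by Fermat, exponent reduces to 183 mod 36 = 3; 2^3 ≡ 8 (mod 37).
Combine by CRT: x ≡ 17 (mod 73), x ≡ 8 (mod 37) ⇒ x ≡ 674 (mod 2701).

674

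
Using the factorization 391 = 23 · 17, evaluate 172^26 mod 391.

Mod 23: 172 ≡ 11; by Fermat, exponent reduces to 26 mod 22 = 4; 11^4 ≡ 13 (mod 23).
Mod 17: 172 ≡ 2; by Fermat, exponent reduces to 26 mod 16 = 10; 2^10 ≡ 4 (mod 17).
Combine by CRT: x ≡ 13 (mod 23), x ≡ 4 (mod 17) ⇒ x ≡ 174 (mod 391).

174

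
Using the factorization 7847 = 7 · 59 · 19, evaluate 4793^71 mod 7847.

1144

Mod 7: 4793 ≡ 5; by Fermat, exponent reduces to 71 mod 6 = 5; 5^5 ≡ 3 (mod 7).
Mod 59: 4793 ≡ 14; by Fermat, exponent reduces to 71 mod 58 = 13; 14^13 ≡ 23 (mod 59).
Mod 19: 4793 ≡ 5; by Fermat, exponent reduces to 71 mod 18 = 17; 5^17 ≡ 4 (mod 19).
Combine by CRT: x ≡ 3 (mod 7), x ≡ 23 (mod 59), x ≡ 4 (mod 19) ⇒ x ≡ 1144 (mod 7847).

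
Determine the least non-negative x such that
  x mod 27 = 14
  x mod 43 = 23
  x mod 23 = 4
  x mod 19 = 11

From x ≡ 14 (mod 27) write x = 14 + 27t. Substituting into x ≡ 23 (mod 43) gives 27t ≡ 9 (mod 43), and since 27⁻¹ ≡ 8 (mod 43), t ≡ 29. Hence x ≡ 14 + 27·29 = 797 (mod 1161).
From x ≡ 797 (mod 1161) write x = 797 + 1161t. Substituting into x ≡ 4 (mod 23) gives 1161t ≡ 12 (mod 23), and since 11⁻¹ ≡ 21 (mod 23), t ≡ 22. Hence x ≡ 797 + 1161·22 = 26339 (mod 26703).
From x ≡ 26339 (mod 26703) write x = 26339 + 26703t. Substituting into x ≡ 11 (mod 19) gives 26703t ≡ 6 (mod 19), and since 8⁻¹ ≡ 12 (mod 19), t ≡ 15. Hence x ≡ 26339 + 26703·15 = 426884 (mod 507357).

426884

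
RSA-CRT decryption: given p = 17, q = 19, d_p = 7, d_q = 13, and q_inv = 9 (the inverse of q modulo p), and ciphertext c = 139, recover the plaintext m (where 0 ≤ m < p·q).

m₁ = c^(d_p) mod p: c ≡ 3 (mod 17), and 3^7 mod 17 = 11.
m₂ = c^(d_q) mod q: c ≡ 6 (mod 19), and 6^13 mod 19 = 4.
h = q_inv·(m₁ − m₂) mod p = 9·(11 − 4) mod 17 = 12.
m = m₂ + h·q = 4 + 12·19 = 232.

232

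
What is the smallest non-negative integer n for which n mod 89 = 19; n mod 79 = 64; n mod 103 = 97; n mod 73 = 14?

36206554

From n ≡ 19 (mod 89) write n = 19 + 89t. Substituting into n ≡ 64 (mod 79) gives 89t ≡ 45 (mod 79), and since 10⁻¹ ≡ 8 (mod 79), t ≡ 44. Hence n ≡ 19 + 89·44 = 3935 (mod 7031).
From n ≡ 3935 (mod 7031) write n = 3935 + 7031t. Substituting into n ≡ 97 (mod 103) gives 7031t ≡ 76 (mod 103), and since 27⁻¹ ≡ 42 (mod 103), t ≡ 102. Hence n ≡ 3935 + 7031·102 = 721097 (mod 724193).
From n ≡ 721097 (mod 724193) write n = 721097 + 724193t. Substituting into n ≡ 14 (mod 73) gives 724193t ≡ 11 (mod 73), and since 33⁻¹ ≡ 31 (mod 73), t ≡ 49. Hence n ≡ 721097 + 724193·49 = 36206554 (mod 52866089).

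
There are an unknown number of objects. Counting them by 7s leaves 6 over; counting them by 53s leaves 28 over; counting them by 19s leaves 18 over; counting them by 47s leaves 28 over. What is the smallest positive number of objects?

176889

The moduli are pairwise coprime; M = 7·53·19·47 = 331303.
M/7 = 47329; 47329 ≡ 2 (mod 7); 2·4 ≡ 1, so inverse 4.
M/53 = 6251; 6251 ≡ 50 (mod 53); 50·35 ≡ 1, so inverse 35.
M/19 = 17437; 17437 ≡ 14 (mod 19); 14·15 ≡ 1, so inverse 15.
M/47 = 7049; 7049 ≡ 46 (mod 47); 46·46 ≡ 1, so inverse 46.
N ≡ 6·47329·4 + 28·6251·35 + 18·17437·15 + 28·7049·46 = 21048978.
21048978 mod 331303 = 176889.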